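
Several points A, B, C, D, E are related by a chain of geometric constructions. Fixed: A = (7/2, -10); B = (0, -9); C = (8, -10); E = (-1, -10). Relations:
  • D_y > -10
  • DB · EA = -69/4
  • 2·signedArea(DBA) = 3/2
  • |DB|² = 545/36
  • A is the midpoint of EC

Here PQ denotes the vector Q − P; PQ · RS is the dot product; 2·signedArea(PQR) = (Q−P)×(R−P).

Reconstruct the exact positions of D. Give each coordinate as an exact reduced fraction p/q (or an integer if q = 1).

1. D_x = 23/6  [2·signedArea(DBA) = 3/2 ∩ DB · EA = -69/4]
2. D_y = -29/3  [2·signedArea(DBA) = 3/2 ∩ DB · EA = -69/4]
   → D = (23/6, -29/3)

D = (23/6, -29/3)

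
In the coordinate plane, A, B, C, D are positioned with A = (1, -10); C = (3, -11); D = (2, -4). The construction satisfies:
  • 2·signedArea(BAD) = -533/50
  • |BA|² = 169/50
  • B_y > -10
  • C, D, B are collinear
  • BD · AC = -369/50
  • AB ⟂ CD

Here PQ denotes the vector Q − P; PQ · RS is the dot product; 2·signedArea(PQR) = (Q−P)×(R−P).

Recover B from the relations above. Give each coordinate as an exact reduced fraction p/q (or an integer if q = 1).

1. B_x = 141/50  [C, D, B are collinear ∩ AB ⟂ CD]
2. B_y = -487/50  [C, D, B are collinear ∩ AB ⟂ CD]
   → B = (141/50, -487/50)

B = (141/50, -487/50)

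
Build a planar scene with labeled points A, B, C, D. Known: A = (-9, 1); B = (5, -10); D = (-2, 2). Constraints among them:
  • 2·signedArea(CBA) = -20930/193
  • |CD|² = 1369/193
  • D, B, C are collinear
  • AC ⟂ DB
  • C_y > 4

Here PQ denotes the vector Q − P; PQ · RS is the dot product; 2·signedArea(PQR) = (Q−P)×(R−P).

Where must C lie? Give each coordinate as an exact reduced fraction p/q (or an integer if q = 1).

C = (-645/193, 830/193)

1. C_x = -645/193  [D, B, C are collinear ∩ AC ⟂ DB]
2. C_y = 830/193  [D, B, C are collinear ∩ AC ⟂ DB]
   → C = (-645/193, 830/193)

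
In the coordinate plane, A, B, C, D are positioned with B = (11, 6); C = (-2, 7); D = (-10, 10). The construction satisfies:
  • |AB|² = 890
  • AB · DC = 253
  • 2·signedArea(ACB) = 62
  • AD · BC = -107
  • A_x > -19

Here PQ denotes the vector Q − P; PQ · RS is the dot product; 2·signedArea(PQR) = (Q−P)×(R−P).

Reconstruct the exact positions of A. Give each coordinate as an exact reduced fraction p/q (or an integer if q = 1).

1. A_x = -18  [AD · BC = -107 ∩ 2·signedArea(ACB) = 62]
2. A_y = 13  [AD · BC = -107 ∩ 2·signedArea(ACB) = 62]
   → A = (-18, 13)

A = (-18, 13)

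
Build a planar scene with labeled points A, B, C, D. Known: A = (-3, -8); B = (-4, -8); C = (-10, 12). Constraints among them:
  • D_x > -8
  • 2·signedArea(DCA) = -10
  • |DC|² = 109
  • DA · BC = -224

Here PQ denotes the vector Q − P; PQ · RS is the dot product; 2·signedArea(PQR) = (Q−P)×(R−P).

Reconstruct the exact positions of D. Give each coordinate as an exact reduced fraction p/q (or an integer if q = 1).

D = (-7, 2)

1. D_x = -7  [2·signedArea(DCA) = -10 ∩ DA · BC = -224]
2. D_y = 2  [2·signedArea(DCA) = -10 ∩ DA · BC = -224]
   → D = (-7, 2)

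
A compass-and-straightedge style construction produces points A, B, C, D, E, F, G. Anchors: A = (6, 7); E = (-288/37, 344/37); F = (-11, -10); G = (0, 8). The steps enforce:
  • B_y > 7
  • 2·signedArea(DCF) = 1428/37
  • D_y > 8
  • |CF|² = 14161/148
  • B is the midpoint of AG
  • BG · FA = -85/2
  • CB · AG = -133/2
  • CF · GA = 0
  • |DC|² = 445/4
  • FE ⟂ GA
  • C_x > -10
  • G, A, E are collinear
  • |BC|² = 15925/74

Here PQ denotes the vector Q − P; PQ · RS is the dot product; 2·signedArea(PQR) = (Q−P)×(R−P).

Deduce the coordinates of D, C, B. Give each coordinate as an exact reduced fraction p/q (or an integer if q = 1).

B = (3, 15/2)
C = (-695/74, -13/37)
D = (-144/37, 320/37)

1. C_x = -695/74  [line -6·x + 1·y + -56 = 0 ∩ |CF|² = 14161/148]
2. C_y = -13/37  [line -6·x + 1·y + -56 = 0 ∩ |CF|² = 14161/148]
   → C = (-695/74, -13/37)
3. B_x = 3  [B is the midpoint of AG]
4. B_y = 15/2  [B is the midpoint of AG]
   → B = (3, 15/2)
5. D_x = -144/37  [line 357/37·x + -119/74·y + 1904/37 = 0 ∩ |DC|² = 445/4]
6. D_y = 320/37  [line 357/37·x + -119/74·y + 1904/37 = 0 ∩ |DC|² = 445/4]
   → D = (-144/37, 320/37)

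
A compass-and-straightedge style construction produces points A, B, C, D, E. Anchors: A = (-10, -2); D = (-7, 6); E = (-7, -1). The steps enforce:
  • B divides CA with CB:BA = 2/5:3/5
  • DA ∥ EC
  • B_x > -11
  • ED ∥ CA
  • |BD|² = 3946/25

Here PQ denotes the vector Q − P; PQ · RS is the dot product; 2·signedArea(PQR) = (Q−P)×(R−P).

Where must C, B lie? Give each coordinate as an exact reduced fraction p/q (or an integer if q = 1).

1. C_x = -10  [ED ∥ CA ∩ DA ∥ EC]
2. C_y = -9  [ED ∥ CA ∩ DA ∥ EC]
   → C = (-10, -9)
3. B_x = -10  [B divides CA with CB:BA = 2/5:3/5]
4. B_y = -31/5  [B divides CA with CB:BA = 2/5:3/5]
   → B = (-10, -31/5)

B = (-10, -31/5)
C = (-10, -9)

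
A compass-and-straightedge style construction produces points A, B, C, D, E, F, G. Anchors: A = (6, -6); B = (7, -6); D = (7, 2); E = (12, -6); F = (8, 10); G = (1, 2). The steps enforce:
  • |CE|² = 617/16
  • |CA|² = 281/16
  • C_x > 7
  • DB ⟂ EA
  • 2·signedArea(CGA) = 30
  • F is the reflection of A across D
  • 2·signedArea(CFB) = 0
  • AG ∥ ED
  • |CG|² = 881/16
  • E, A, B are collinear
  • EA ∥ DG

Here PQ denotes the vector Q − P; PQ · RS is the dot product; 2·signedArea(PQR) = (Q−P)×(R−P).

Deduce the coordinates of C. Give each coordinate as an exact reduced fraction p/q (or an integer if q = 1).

C = (29/4, -2)

1. C_x = 29/4  [2·signedArea(CFB) = 0 ∩ 2·signedArea(CGA) = 30]
2. C_y = -2  [2·signedArea(CFB) = 0 ∩ 2·signedArea(CGA) = 30]
   → C = (29/4, -2)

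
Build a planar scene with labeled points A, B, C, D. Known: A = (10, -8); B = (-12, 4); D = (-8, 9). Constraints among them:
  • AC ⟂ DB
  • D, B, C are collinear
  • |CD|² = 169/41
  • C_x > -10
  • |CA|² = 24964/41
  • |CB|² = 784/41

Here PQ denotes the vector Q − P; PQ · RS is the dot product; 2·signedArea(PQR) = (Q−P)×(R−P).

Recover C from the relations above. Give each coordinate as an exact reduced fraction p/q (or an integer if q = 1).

1. C_x = -380/41  [D, B, C are collinear ∩ AC ⟂ DB]
2. C_y = 304/41  [D, B, C are collinear ∩ AC ⟂ DB]
   → C = (-380/41, 304/41)

C = (-380/41, 304/41)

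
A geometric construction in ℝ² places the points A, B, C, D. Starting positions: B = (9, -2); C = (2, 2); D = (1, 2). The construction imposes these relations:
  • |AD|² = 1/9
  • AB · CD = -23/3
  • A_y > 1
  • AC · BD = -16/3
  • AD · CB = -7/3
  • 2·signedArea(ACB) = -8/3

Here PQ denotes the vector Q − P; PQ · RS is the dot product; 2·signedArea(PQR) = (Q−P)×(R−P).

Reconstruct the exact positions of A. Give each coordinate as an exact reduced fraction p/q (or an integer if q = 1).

1. A_x = 4/3  [AD · CB = -7/3 ∩ 2·signedArea(ACB) = -8/3]
2. A_y = 2  [AD · CB = -7/3 ∩ 2·signedArea(ACB) = -8/3]
   → A = (4/3, 2)

A = (4/3, 2)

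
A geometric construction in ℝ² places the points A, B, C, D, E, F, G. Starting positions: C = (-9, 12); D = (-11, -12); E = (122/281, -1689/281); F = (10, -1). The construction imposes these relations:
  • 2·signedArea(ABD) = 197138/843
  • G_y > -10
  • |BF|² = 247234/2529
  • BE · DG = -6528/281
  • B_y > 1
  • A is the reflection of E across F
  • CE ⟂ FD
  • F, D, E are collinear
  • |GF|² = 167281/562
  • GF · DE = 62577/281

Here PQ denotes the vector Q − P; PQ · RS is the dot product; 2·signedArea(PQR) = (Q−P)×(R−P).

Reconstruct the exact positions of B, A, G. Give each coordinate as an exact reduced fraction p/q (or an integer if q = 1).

A = (5498/281, 1127/281)
B = (403/843, 1402/843)
G = (-2969/562, -5061/562)

1. A_x = 5498/281  [A is the reflection of E across F]
2. A_y = 1127/281  [A is the reflection of E across F]
   → A = (5498/281, 1127/281)
3. G_x = -2969/562  [line -3213/281·x + -1683/281·y + -32130/281 = 0 ∩ |GF|² = 167281/562]
4. G_y = -5061/562  [line -3213/281·x + -1683/281·y + -32130/281 = 0 ∩ |GF|² = 167281/562]
   → G = (-2969/562, -5061/562)
5. B_x = 403/843  [BE · DG = -6528/281 ∩ 2·signedArea(ABD) = 197138/843]
6. B_y = 1402/843  [BE · DG = -6528/281 ∩ 2·signedArea(ABD) = 197138/843]
   → B = (403/843, 1402/843)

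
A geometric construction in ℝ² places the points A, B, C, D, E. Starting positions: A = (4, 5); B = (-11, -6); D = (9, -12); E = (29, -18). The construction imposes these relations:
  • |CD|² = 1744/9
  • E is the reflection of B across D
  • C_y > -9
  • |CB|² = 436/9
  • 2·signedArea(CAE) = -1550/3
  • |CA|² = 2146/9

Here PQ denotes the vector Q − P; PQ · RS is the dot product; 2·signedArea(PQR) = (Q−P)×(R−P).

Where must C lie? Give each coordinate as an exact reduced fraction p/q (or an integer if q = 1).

1. C_x = -13/3  [line 23·x + 25·y + 899/3 = 0 ∩ |CD|² = 1744/9]
2. C_y = -8  [line 23·x + 25·y + 899/3 = 0 ∩ |CD|² = 1744/9]
   → C = (-13/3, -8)

C = (-13/3, -8)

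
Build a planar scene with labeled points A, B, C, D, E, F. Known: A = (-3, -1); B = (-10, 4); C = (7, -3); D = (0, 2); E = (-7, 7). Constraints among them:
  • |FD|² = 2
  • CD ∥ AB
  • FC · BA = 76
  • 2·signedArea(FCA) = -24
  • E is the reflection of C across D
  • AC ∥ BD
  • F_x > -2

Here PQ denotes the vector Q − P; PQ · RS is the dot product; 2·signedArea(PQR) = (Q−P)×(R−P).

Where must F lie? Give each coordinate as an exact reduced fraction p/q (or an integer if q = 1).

F = (-1, 1)

1. F_x = -1  [2·signedArea(FCA) = -24 ∩ FC · BA = 76]
2. F_y = 1  [2·signedArea(FCA) = -24 ∩ FC · BA = 76]
   → F = (-1, 1)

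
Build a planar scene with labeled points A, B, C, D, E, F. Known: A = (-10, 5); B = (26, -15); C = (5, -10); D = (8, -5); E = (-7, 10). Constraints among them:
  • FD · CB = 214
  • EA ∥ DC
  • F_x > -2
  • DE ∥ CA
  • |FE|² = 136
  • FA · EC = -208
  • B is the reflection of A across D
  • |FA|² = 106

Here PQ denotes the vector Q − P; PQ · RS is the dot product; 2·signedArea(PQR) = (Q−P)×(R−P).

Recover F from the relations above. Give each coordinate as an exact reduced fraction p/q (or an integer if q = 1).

1. F_x = -1  [FA · EC = -208 ∩ FD · CB = 214]
2. F_y = 0  [FA · EC = -208 ∩ FD · CB = 214]
   → F = (-1, 0)

F = (-1, 0)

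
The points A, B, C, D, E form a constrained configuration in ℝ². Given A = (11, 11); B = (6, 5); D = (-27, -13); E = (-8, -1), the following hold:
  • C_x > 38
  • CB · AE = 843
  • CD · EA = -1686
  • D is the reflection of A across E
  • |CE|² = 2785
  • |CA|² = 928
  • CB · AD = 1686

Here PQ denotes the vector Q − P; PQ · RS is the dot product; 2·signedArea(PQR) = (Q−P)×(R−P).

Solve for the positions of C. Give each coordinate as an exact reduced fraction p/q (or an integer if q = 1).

1. C_x = 39  [line 19·x + 12·y + -1017 = 0 ∩ |CA|² = 928]
2. C_y = 23  [line 19·x + 12·y + -1017 = 0 ∩ |CA|² = 928]
   → C = (39, 23)

C = (39, 23)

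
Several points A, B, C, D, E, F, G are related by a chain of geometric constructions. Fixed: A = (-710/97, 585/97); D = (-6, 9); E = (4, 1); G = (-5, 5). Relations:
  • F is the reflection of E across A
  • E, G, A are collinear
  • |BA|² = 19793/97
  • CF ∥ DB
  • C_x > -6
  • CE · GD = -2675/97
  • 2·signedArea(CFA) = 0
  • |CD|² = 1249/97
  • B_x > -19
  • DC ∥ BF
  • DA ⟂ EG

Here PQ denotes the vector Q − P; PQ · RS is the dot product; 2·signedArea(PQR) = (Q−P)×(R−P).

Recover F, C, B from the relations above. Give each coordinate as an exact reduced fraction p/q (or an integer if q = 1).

B = (-1815/97, 1421/97)
C = (-575/97, 525/97)
F = (-1808/97, 1073/97)

1. F_x = -1808/97  [F is the reflection of E across A]
2. F_y = 1073/97  [F is the reflection of E across A]
   → F = (-1808/97, 1073/97)
3. C_x = -575/97  [2·signedArea(CFA) = 0 ∩ CE · GD = -2675/97]
4. C_y = 525/97  [2·signedArea(CFA) = 0 ∩ CE · GD = -2675/97]
   → C = (-575/97, 525/97)
5. B_x = -1815/97  [DC ∥ BF ∩ CF ∥ DB]
6. B_y = 1421/97  [DC ∥ BF ∩ CF ∥ DB]
   → B = (-1815/97, 1421/97)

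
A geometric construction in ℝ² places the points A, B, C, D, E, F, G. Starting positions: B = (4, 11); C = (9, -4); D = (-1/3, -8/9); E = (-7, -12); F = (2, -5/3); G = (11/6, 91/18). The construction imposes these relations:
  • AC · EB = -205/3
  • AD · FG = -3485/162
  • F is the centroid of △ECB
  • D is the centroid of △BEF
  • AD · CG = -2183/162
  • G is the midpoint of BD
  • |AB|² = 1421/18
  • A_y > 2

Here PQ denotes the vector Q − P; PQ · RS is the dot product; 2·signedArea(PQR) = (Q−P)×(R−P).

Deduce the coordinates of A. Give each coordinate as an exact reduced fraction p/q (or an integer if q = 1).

A = (19/10, 71/30)

1. A_x = 19/10  [AC · EB = -205/3 ∩ AD · CG = -2183/162]
2. A_y = 71/30  [AC · EB = -205/3 ∩ AD · CG = -2183/162]
   → A = (19/10, 71/30)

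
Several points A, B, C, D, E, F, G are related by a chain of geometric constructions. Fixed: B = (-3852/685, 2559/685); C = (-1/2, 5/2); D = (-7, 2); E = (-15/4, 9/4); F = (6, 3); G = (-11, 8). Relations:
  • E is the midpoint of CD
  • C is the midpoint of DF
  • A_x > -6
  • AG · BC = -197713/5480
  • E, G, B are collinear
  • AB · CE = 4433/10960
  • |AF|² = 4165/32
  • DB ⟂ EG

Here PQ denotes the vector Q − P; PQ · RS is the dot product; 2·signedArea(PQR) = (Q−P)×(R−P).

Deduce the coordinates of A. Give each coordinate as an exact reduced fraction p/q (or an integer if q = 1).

1. A_x = -43/8  [AG · BC = -197713/5480 ∩ AB · CE = 4433/10960]
2. A_y = 17/8  [AG · BC = -197713/5480 ∩ AB · CE = 4433/10960]
   → A = (-43/8, 17/8)

A = (-43/8, 17/8)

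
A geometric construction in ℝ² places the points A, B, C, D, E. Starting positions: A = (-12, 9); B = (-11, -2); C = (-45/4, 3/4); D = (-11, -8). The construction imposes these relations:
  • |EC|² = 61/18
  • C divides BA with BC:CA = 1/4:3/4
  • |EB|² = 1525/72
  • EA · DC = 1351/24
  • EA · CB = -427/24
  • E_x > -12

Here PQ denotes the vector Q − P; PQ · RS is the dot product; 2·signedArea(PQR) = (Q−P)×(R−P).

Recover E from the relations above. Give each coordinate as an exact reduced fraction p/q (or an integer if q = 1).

E = (-137/12, 31/12)

1. E_x = -137/12  [EA · CB = -427/24 ∩ EA · DC = 1351/24]
2. E_y = 31/12  [EA · CB = -427/24 ∩ EA · DC = 1351/24]
   → E = (-137/12, 31/12)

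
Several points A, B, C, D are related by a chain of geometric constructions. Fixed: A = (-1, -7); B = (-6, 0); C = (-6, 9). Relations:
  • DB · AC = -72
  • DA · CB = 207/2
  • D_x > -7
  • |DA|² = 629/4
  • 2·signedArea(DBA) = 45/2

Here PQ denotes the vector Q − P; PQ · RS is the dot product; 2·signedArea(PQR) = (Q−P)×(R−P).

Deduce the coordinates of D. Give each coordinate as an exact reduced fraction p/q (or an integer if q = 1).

1. D_x = -6  [DA · CB = 207/2 ∩ 2·signedArea(DBA) = 45/2]
2. D_y = 9/2  [DA · CB = 207/2 ∩ 2·signedArea(DBA) = 45/2]
   → D = (-6, 9/2)

D = (-6, 9/2)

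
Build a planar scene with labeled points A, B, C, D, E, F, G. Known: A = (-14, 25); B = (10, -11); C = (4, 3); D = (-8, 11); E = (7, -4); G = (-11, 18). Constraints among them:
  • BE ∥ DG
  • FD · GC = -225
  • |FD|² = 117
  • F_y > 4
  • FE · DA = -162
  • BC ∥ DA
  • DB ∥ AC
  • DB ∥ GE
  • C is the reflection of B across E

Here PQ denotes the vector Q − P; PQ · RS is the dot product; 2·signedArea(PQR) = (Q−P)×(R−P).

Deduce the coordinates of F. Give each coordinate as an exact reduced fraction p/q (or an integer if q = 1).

F = (1, 5)

1. F_x = 1  [FE · DA = -162 ∩ FD · GC = -225]
2. F_y = 5  [FE · DA = -162 ∩ FD · GC = -225]
   → F = (1, 5)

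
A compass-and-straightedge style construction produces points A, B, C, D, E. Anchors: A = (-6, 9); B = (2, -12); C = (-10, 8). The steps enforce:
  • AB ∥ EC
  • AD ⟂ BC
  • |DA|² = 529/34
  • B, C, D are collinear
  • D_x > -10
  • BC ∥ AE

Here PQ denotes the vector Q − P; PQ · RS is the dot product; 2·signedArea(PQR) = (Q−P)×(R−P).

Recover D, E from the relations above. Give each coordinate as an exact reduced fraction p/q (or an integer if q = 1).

1. D_x = -319/34  [B, C, D are collinear ∩ AD ⟂ BC]
2. D_y = 237/34  [B, C, D are collinear ∩ AD ⟂ BC]
   → D = (-319/34, 237/34)
3. E_x = -18  [AB ∥ EC ∩ BC ∥ AE]
4. E_y = 29  [AB ∥ EC ∩ BC ∥ AE]
   → E = (-18, 29)

D = (-319/34, 237/34)
E = (-18, 29)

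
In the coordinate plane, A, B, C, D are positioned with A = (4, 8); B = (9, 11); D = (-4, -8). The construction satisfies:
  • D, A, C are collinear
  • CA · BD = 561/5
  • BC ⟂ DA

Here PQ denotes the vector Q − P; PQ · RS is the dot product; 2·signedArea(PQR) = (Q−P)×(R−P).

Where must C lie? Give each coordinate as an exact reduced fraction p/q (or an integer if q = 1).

1. C_x = 31/5  [D, A, C are collinear ∩ BC ⟂ DA]
2. C_y = 62/5  [D, A, C are collinear ∩ BC ⟂ DA]
   → C = (31/5, 62/5)

C = (31/5, 62/5)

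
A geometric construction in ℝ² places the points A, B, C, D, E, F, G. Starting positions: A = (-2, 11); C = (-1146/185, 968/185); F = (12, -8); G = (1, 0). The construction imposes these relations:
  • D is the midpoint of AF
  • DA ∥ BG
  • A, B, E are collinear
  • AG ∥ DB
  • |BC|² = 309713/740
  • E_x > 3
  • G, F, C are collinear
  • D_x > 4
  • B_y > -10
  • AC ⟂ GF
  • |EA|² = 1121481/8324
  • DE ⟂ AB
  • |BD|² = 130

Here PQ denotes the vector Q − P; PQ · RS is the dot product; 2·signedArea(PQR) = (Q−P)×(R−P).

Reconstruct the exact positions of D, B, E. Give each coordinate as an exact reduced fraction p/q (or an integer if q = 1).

B = (8, -19/2)
D = (5, 3/2)
E = (6428/2081, 2363/4162)

1. D_x = 5  [D is the midpoint of AF]
2. D_y = 3/2  [D is the midpoint of AF]
   → D = (5, 3/2)
3. B_x = 8  [DA ∥ BG ∩ AG ∥ DB]
4. B_y = -19/2  [DA ∥ BG ∩ AG ∥ DB]
   → B = (8, -19/2)
5. E_x = 6428/2081  [A, B, E are collinear ∩ DE ⟂ AB]
6. E_y = 2363/4162  [A, B, E are collinear ∩ DE ⟂ AB]
   → E = (6428/2081, 2363/4162)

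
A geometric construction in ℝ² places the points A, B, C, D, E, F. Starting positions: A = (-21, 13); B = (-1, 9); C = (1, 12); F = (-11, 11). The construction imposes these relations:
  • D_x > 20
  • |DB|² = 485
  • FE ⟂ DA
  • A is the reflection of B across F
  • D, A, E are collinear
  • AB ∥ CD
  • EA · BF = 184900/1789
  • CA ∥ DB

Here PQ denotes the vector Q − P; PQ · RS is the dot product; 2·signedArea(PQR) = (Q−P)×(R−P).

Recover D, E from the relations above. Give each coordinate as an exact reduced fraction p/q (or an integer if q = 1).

1. D_x = 21  [CA ∥ DB ∩ AB ∥ CD]
2. D_y = 8  [CA ∥ DB ∩ AB ∥ CD]
   → D = (21, 8)
3. E_x = -19509/1789  [D, A, E are collinear ∩ FE ⟂ DA]
4. E_y = 21107/1789  [D, A, E are collinear ∩ FE ⟂ DA]
   → E = (-19509/1789, 21107/1789)

D = (21, 8)
E = (-19509/1789, 21107/1789)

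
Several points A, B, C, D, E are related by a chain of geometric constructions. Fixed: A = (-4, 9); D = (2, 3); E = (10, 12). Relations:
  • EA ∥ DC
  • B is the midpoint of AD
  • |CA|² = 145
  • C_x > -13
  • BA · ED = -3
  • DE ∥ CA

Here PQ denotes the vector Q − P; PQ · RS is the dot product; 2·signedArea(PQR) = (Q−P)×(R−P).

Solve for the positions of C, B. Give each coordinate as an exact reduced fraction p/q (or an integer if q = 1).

1. C_x = -12  [DE ∥ CA ∩ EA ∥ DC]
2. C_y = 0  [DE ∥ CA ∩ EA ∥ DC]
   → C = (-12, 0)
3. B_x = -1  [B is the midpoint of AD]
4. B_y = 6  [B is the midpoint of AD]
   → B = (-1, 6)

B = (-1, 6)
C = (-12, 0)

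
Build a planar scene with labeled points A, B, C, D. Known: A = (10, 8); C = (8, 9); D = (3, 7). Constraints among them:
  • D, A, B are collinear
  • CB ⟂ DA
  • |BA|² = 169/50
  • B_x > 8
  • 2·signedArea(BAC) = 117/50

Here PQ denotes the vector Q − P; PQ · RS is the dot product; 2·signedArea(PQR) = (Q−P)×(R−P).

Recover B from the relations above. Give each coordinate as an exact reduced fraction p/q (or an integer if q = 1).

B = (409/50, 387/50)

1. B_x = 409/50  [D, A, B are collinear ∩ CB ⟂ DA]
2. B_y = 387/50  [D, A, B are collinear ∩ CB ⟂ DA]
   → B = (409/50, 387/50)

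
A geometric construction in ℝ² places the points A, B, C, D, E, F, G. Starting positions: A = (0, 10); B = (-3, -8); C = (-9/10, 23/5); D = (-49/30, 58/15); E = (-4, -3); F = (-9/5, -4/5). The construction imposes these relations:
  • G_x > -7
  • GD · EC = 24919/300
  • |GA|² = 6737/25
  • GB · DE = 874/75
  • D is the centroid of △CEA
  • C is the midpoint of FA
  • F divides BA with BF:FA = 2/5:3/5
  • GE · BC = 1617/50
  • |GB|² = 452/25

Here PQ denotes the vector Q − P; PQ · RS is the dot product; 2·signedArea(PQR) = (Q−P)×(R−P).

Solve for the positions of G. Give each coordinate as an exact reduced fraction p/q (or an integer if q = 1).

G = (-31/5, -26/5)

1. G_x = -31/5  [GD · EC = 24919/300 ∩ GB · DE = 874/75]
2. G_y = -26/5  [GD · EC = 24919/300 ∩ GB · DE = 874/75]
   → G = (-31/5, -26/5)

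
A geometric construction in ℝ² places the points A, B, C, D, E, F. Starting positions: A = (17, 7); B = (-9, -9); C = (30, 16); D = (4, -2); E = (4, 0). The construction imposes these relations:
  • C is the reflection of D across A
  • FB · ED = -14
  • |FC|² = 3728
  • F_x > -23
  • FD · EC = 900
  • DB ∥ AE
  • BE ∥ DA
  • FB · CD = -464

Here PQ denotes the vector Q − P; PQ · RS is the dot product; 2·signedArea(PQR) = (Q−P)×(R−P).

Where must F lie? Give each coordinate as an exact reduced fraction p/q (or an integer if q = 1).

1. F_x = -22  [FB · CD = -464 ∩ FB · ED = -14]
2. F_y = -16  [FB · CD = -464 ∩ FB · ED = -14]
   → F = (-22, -16)

F = (-22, -16)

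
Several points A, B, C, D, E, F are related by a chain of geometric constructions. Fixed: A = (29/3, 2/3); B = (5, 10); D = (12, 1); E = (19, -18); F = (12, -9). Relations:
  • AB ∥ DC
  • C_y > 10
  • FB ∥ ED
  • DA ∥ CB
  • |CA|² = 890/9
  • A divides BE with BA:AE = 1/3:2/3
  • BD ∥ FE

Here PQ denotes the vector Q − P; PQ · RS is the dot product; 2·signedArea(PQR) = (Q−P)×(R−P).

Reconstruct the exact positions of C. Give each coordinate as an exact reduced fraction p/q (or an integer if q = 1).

C = (22/3, 31/3)

1. C_x = 22/3  [DA ∥ CB ∩ AB ∥ DC]
2. C_y = 31/3  [DA ∥ CB ∩ AB ∥ DC]
   → C = (22/3, 31/3)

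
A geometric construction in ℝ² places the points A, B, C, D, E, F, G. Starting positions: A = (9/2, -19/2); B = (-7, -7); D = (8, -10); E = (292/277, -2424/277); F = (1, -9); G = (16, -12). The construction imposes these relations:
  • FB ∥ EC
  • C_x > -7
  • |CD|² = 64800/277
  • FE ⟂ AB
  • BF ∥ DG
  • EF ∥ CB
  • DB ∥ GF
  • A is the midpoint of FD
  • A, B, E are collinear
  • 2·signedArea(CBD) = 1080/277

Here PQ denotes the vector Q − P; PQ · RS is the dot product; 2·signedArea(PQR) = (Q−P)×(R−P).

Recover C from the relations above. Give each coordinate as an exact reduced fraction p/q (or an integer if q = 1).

1. C_x = -1924/277  [EF ∥ CB ∩ FB ∥ EC]
2. C_y = -1870/277  [EF ∥ CB ∩ FB ∥ EC]
   → C = (-1924/277, -1870/277)

C = (-1924/277, -1870/277)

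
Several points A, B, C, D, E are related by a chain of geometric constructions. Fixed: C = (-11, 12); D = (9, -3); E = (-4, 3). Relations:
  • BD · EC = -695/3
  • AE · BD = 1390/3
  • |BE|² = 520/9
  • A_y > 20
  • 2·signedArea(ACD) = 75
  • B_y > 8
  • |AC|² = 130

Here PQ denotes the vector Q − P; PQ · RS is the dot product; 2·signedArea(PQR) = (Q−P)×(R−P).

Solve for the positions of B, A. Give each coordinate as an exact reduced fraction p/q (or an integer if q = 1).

A = (-18, 21)
B = (-26/3, 9)

1. B_x = -26/3  [line 7·x + -9·y + 425/3 = 0 ∩ |BE|² = 520/9]
2. B_y = 9  [line 7·x + -9·y + 425/3 = 0 ∩ |BE|² = 520/9]
   → B = (-26/3, 9)
3. A_x = -18  [2·signedArea(ACD) = 75 ∩ AE · BD = 1390/3]
4. A_y = 21  [2·signedArea(ACD) = 75 ∩ AE · BD = 1390/3]
   → A = (-18, 21)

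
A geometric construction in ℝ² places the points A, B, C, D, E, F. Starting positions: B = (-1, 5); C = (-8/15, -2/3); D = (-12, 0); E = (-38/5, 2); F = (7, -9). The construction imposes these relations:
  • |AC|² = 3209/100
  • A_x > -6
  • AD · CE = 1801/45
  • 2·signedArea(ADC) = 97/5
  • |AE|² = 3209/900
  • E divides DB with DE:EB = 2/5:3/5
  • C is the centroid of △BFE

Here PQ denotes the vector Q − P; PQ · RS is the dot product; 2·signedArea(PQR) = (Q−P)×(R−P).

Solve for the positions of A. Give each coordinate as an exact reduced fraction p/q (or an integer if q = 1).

1. A_x = -35/6  [2·signedArea(ADC) = 97/5 ∩ AD · CE = 1801/45]
2. A_y = 4/3  [2·signedArea(ADC) = 97/5 ∩ AD · CE = 1801/45]
   → A = (-35/6, 4/3)

A = (-35/6, 4/3)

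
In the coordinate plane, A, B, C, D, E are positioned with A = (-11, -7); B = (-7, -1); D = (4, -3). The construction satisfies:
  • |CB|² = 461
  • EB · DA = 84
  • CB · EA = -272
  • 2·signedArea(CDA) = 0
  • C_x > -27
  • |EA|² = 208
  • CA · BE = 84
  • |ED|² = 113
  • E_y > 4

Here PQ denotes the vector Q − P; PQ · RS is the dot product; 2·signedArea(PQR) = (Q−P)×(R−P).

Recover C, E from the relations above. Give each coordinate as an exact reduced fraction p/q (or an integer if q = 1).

C = (-26, -11)
E = (-3, 5)

1. E_x = -3  [line 15·x + 4·y + 25 = 0 ∩ |ED|² = 113]
2. E_y = 5  [line 15·x + 4·y + 25 = 0 ∩ |ED|² = 113]
   → E = (-3, 5)
3. C_x = -26  [2·signedArea(CDA) = 0 ∩ CB · EA = -272]
4. C_y = -11  [2·signedArea(CDA) = 0 ∩ CB · EA = -272]
   → C = (-26, -11)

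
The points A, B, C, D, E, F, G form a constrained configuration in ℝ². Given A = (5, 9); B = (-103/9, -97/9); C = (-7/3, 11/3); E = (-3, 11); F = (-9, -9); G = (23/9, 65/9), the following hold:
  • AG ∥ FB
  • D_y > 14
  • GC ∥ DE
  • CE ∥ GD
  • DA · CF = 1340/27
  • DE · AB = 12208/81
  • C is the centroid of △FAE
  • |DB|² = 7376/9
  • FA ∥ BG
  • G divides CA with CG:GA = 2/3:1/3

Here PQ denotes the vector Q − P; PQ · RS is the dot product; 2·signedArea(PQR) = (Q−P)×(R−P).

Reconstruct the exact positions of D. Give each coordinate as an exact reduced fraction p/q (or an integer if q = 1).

1. D_x = 17/9  [GC ∥ DE ∩ CE ∥ GD]
2. D_y = 131/9  [GC ∥ DE ∩ CE ∥ GD]
   → D = (17/9, 131/9)

D = (17/9, 131/9)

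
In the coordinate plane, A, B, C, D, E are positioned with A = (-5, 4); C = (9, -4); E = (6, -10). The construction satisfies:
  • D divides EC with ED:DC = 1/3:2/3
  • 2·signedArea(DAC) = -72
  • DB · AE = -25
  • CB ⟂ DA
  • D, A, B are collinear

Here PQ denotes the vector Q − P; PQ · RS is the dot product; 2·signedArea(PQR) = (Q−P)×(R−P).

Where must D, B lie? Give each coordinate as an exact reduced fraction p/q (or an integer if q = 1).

B = (6, -7)
D = (7, -8)

1. D_x = 7  [D divides EC with ED:DC = 1/3:2/3]
2. D_y = -8  [D divides EC with ED:DC = 1/3:2/3]
   → D = (7, -8)
3. B_x = 6  [D, A, B are collinear ∩ CB ⟂ DA]
4. B_y = -7  [D, A, B are collinear ∩ CB ⟂ DA]
   → B = (6, -7)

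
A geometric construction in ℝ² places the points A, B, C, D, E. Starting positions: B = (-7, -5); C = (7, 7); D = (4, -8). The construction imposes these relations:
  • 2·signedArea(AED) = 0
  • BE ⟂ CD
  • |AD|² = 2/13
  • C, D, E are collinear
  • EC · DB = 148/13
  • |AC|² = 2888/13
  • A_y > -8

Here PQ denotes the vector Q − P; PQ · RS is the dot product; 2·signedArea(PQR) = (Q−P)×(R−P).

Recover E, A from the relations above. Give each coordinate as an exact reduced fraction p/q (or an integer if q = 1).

A = (53/13, -99/13)
E = (54/13, -94/13)

1. E_x = 54/13  [C, D, E are collinear ∩ BE ⟂ CD]
2. E_y = -94/13  [C, D, E are collinear ∩ BE ⟂ CD]
   → E = (54/13, -94/13)
3. A_x = 53/13  [line 10/13·x + -2/13·y + -56/13 = 0 ∩ |AD|² = 2/13]
4. A_y = -99/13  [line 10/13·x + -2/13·y + -56/13 = 0 ∩ |AD|² = 2/13]
   → A = (53/13, -99/13)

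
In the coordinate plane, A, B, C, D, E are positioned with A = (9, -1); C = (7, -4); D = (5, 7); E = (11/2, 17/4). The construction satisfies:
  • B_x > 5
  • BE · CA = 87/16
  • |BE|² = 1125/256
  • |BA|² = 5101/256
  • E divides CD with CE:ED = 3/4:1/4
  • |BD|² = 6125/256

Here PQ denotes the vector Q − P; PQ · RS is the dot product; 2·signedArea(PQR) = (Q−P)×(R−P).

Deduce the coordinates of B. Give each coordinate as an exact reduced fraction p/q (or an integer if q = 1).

B = (47/8, 35/16)

1. B_x = 47/8  [line -2·x + -3·y + 293/16 = 0 ∩ |BD|² = 6125/256]
2. B_y = 35/16  [line -2·x + -3·y + 293/16 = 0 ∩ |BD|² = 6125/256]
   → B = (47/8, 35/16)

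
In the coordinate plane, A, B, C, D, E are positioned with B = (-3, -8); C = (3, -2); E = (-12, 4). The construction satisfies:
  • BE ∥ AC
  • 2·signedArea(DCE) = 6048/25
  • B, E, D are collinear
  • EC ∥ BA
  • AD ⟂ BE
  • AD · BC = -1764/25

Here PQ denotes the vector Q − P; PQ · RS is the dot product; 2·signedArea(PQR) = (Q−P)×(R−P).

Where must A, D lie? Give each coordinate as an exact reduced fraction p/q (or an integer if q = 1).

A = (12, -14)
D = (132/25, -476/25)

1. A_x = 12  [BE ∥ AC ∩ EC ∥ BA]
2. A_y = -14  [BE ∥ AC ∩ EC ∥ BA]
   → A = (12, -14)
3. D_x = 132/25  [B, E, D are collinear ∩ AD ⟂ BE]
4. D_y = -476/25  [B, E, D are collinear ∩ AD ⟂ BE]
   → D = (132/25, -476/25)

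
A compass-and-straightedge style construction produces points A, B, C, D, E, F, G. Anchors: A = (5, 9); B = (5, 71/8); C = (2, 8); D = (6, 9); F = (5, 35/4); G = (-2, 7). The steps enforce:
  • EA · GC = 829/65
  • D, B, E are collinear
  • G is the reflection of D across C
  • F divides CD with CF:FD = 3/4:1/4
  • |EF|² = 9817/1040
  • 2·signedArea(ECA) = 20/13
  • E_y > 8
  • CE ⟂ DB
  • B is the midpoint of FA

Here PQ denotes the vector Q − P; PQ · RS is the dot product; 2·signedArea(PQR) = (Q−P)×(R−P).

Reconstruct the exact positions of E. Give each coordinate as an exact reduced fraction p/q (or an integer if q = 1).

1. E_x = 126/65  [D, B, E are collinear ∩ CE ⟂ DB]
2. E_y = 552/65  [D, B, E are collinear ∩ CE ⟂ DB]
   → E = (126/65, 552/65)

E = (126/65, 552/65)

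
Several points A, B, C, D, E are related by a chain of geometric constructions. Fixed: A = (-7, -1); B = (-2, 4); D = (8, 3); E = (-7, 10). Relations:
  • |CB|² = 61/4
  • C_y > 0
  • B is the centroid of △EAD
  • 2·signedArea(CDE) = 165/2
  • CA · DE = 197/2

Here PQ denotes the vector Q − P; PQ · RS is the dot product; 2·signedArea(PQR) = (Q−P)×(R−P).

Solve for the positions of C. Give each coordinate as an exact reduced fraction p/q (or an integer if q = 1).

C = (1/2, 1)

1. C_x = 1/2  [CA · DE = 197/2 ∩ 2·signedArea(CDE) = 165/2]
2. C_y = 1  [CA · DE = 197/2 ∩ 2·signedArea(CDE) = 165/2]
   → C = (1/2, 1)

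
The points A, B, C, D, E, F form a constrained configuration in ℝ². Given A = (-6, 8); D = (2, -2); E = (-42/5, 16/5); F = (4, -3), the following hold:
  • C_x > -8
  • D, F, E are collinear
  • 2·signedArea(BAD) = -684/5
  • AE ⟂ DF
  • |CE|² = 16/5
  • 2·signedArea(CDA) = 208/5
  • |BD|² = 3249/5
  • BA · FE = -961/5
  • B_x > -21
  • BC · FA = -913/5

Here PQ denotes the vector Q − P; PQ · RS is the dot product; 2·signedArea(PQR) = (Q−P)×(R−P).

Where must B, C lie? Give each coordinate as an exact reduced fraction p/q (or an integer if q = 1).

1. B_x = -104/5  [2·signedArea(BAD) = -684/5 ∩ BA · FE = -961/5]
2. B_y = 47/5  [2·signedArea(BAD) = -684/5 ∩ BA · FE = -961/5]
   → B = (-104/5, 47/5)
3. C_x = -38/5  [BC · FA = -913/5 ∩ 2·signedArea(CDA) = 208/5]
4. C_y = 24/5  [BC · FA = -913/5 ∩ 2·signedArea(CDA) = 208/5]
   → C = (-38/5, 24/5)

B = (-104/5, 47/5)
C = (-38/5, 24/5)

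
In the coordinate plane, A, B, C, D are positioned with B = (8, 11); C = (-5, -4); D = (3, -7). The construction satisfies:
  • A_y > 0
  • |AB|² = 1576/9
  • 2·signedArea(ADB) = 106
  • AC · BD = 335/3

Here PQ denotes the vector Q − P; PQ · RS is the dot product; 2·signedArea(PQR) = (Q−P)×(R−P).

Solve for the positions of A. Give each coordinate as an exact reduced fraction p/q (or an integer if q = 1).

1. A_x = -2/3  [2·signedArea(ADB) = 106 ∩ AC · BD = 335/3]
2. A_y = 1  [2·signedArea(ADB) = 106 ∩ AC · BD = 335/3]
   → A = (-2/3, 1)

A = (-2/3, 1)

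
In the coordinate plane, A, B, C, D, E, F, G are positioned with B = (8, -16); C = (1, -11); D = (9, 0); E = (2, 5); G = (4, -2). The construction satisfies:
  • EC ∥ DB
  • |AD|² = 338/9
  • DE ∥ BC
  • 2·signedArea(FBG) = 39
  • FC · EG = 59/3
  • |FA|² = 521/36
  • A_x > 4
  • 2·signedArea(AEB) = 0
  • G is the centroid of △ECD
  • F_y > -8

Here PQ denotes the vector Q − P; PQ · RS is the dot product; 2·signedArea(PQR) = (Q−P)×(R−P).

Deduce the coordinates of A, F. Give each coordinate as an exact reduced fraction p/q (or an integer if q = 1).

A = (14/3, -13/3)
F = (17/6, -23/3)

1. A_x = 14/3  [line 21·x + 6·y + -72 = 0 ∩ |AD|² = 338/9]
2. A_y = -13/3  [line 21·x + 6·y + -72 = 0 ∩ |AD|² = 338/9]
   → A = (14/3, -13/3)
3. F_x = 17/6  [2·signedArea(FBG) = 39 ∩ FC · EG = 59/3]
4. F_y = -23/3  [2·signedArea(FBG) = 39 ∩ FC · EG = 59/3]
   → F = (17/6, -23/3)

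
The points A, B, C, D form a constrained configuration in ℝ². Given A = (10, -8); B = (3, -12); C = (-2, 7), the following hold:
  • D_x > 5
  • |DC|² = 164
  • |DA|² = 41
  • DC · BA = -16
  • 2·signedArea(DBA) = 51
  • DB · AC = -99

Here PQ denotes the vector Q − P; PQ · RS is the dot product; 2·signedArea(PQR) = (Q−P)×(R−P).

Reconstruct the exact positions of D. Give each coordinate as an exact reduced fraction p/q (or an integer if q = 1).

1. D_x = 6  [2·signedArea(DBA) = 51 ∩ DB · AC = -99]
2. D_y = -3  [2·signedArea(DBA) = 51 ∩ DB · AC = -99]
   → D = (6, -3)

D = (6, -3)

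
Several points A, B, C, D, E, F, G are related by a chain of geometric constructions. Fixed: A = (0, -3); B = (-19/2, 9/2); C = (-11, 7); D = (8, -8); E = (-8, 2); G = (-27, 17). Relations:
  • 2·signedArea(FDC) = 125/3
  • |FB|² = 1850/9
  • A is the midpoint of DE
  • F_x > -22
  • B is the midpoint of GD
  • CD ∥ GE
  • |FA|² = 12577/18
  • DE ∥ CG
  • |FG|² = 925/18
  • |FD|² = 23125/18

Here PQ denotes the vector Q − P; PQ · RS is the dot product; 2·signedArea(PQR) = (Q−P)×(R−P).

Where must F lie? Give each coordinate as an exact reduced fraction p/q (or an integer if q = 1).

F = (-127/6, 77/6)

1. F_x = -127/6  [line -15·x + -19·y + -221/3 = 0 ∩ |FG|² = 925/18]
2. F_y = 77/6  [line -15·x + -19·y + -221/3 = 0 ∩ |FG|² = 925/18]
   → F = (-127/6, 77/6)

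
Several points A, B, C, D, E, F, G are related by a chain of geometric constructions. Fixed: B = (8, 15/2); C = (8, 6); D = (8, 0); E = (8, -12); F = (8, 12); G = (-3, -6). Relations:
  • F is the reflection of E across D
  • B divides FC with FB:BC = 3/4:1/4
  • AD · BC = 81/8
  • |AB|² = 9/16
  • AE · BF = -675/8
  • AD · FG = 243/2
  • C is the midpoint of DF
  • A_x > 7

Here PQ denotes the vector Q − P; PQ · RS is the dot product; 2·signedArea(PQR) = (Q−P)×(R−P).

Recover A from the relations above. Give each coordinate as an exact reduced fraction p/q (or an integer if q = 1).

A = (8, 27/4)

1. A_x = 8  [AE · BF = -675/8 ∩ AD · FG = 243/2]
2. A_y = 27/4  [AE · BF = -675/8 ∩ AD · FG = 243/2]
   → A = (8, 27/4)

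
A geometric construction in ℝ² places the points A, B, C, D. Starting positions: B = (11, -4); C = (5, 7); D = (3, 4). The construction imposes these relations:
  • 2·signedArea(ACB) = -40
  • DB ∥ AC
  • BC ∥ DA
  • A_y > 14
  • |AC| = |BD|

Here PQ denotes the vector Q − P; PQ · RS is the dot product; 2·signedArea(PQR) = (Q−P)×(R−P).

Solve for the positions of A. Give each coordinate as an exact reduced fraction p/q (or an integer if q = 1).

1. A_x = -3  [DB ∥ AC ∩ BC ∥ DA]
2. A_y = 15  [DB ∥ AC ∩ BC ∥ DA]
   → A = (-3, 15)

A = (-3, 15)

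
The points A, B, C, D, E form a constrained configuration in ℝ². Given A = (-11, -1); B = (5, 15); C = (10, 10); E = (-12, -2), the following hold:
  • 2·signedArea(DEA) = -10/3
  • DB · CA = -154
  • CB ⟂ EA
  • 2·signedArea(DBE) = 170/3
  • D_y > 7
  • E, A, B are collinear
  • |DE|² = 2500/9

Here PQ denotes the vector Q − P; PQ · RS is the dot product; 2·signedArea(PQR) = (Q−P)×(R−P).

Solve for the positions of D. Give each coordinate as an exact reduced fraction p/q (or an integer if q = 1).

D = (4/3, 8)

1. D_x = 4/3  [2·signedArea(DBE) = 170/3 ∩ DB · CA = -154]
2. D_y = 8  [2·signedArea(DBE) = 170/3 ∩ DB · CA = -154]
   → D = (4/3, 8)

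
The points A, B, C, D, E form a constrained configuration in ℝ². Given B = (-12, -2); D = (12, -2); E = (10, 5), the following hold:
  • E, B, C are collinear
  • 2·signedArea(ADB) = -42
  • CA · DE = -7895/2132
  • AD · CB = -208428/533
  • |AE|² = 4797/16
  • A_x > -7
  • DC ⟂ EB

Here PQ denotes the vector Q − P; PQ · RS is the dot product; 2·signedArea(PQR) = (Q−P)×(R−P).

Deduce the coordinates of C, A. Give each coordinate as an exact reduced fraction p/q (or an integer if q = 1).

1. C_x = 5220/533  [E, B, C are collinear ∩ DC ⟂ EB]
2. C_y = 2630/533  [E, B, C are collinear ∩ DC ⟂ EB]
   → C = (5220/533, 2630/533)
3. A_x = -13/2  [AD · CB = -208428/533 ∩ 2·signedArea(ADB) = -42]
4. A_y = -1/4  [AD · CB = -208428/533 ∩ 2·signedArea(ADB) = -42]
   → A = (-13/2, -1/4)

A = (-13/2, -1/4)
C = (5220/533, 2630/533)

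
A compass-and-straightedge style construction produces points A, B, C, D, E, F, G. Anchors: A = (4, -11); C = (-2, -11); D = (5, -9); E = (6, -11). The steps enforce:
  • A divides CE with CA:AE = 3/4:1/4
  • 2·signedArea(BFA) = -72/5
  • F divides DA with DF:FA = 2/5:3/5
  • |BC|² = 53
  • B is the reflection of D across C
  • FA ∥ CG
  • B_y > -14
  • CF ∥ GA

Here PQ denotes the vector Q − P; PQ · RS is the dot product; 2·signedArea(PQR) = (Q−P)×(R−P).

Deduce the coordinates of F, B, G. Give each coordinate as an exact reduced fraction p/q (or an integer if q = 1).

B = (-9, -13)
F = (23/5, -49/5)
G = (-13/5, -61/5)

1. F_x = 23/5  [F divides DA with DF:FA = 2/5:3/5]
2. F_y = -49/5  [F divides DA with DF:FA = 2/5:3/5]
   → F = (23/5, -49/5)
3. B_x = -9  [B is the reflection of D across C]
4. B_y = -13  [B is the reflection of D across C]
   → B = (-9, -13)
5. G_x = -13/5  [CF ∥ GA ∩ FA ∥ CG]
6. G_y = -61/5  [CF ∥ GA ∩ FA ∥ CG]
   → G = (-13/5, -61/5)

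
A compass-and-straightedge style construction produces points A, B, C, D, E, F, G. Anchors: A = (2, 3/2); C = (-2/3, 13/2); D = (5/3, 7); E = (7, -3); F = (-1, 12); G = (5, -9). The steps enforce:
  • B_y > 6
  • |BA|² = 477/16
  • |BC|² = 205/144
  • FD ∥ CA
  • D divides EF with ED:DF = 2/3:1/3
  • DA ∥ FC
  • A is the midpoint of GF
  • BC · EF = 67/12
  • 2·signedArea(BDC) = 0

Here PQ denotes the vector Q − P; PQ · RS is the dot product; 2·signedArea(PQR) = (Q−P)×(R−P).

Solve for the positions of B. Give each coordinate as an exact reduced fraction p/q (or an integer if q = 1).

1. B_x = 1/2  [2·signedArea(BDC) = 0 ∩ BC · EF = 67/12]
2. B_y = 27/4  [2·signedArea(BDC) = 0 ∩ BC · EF = 67/12]
   → B = (1/2, 27/4)

B = (1/2, 27/4)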